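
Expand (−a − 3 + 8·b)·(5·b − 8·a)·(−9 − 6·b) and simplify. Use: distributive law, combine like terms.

(−a − 3 + 8·b)·(5·b − 8·a)·(−9 − 6·b)
= (−5·a·b + 8·a² − 15·b + 24·a + 40·b² − 64·a·b)·(−9 − 6·b)    [distributive law]
= (−69·a·b + 8·a² − 15·b + 24·a + 40·b²)·(−9 − 6·b)    [combine like terms]
= 621·a·b + 414·a·b² − 72·a² − 48·a²·b + 135·b + 90·b² − 216·a − 144·a·b − 360·b² − 240·b³    [distributive law]
= 477·a·b + 414·a·b² − 72·a² − 48·a²·b + 135·b − 270·b² − 216·a − 240·b³    [combine like terms]

477·a·b + 414·a·b² − 72·a² − 48·a²·b + 135·b − 270·b² − 216·a − 240·b³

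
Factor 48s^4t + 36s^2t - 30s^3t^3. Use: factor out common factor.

6s^2t(8s^2 + 6 - 5st^2)

48s^4t + 36s^2t - 30s^3t^3
= 6(8s^4t + 6s^2t - 5s^3t^3)    [factor out 6]
= 6s^2t(8s^2 + 6 - 5st^2)    [factor out s^2t]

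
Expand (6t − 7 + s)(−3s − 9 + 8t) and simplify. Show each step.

−10st − 110t + 48t^2 + 12s + 63 − 3s^2

(6t − 7 + s)(−3s − 9 + 8t)
= −18st − 54t + 48t^2 + 21s + 63 − 56t − 3s^2 − 9s + 8st    [distributive law]
= −10st − 110t + 48t^2 + 12s + 63 − 3s^2    [combine like terms]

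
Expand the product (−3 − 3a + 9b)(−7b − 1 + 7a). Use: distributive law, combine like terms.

12b + 3 − 18a + 84ab − 21a² − 63b²

(−3 − 3a + 9b)(−7b − 1 + 7a)
= 21b + 3 − 21a + 21ab + 3a − 21a² − 63b² − 9b + 63ab    [distributive law]
= 12b + 3 − 18a + 84ab − 21a² − 63b²    [combine like terms]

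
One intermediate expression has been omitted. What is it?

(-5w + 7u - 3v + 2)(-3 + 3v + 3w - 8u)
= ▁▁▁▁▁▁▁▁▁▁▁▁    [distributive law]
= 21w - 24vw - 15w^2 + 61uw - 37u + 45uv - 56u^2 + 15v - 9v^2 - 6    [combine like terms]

After distributive law, the bracketed line is:

15w - 15vw - 15w^2 + 40uw - 21u + 21uv + 21uw - 56u^2 + 9v - 9v^2 - 9vw + 24uv - 6 + 6v + 6w - 16u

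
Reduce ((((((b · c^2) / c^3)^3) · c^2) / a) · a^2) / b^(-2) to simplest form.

((((((b · c^2) / c^3)^3) · c^2) / a) · a^2) / b^(-2)
= ((((((b · c^2)^3) / ((c^3)^3)) · c^2) / a) · a^2) / b^(-2)    [power of a quotient]
= ((((((b^3) · ((c^2)^3)) / ((c^3)^3)) · c^2) / a) · a^2) / b^(-2)    [power of a product]
= (((((b^3 · c^6) / ((c^3)^3)) · c^2) / a) · a^2) / b^(-2)    [power of a power]
= (((((b^3 · c^6) / c^9) · c^2) / a) · a^2) / b^(-2)    [power of a power]
= a·b^5·c^(-1)    [quotient of powers; product of powers]

a·b^5·c^(-1)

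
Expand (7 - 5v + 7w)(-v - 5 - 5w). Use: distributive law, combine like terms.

(7 - 5v + 7w)(-v - 5 - 5w)
= -7v - 35 - 35w + 5v^2 + 25v + 25vw - 7vw - 35w - 35w^2    [distributive law]
= 18v - 35 - 70w + 5v^2 + 18vw - 35w^2    [combine like terms]

18v - 35 - 70w + 5v^2 + 18vw - 35w^2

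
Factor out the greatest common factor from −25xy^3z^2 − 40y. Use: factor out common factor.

−25xy^3z^2 − 40y
= 5(−5xy^3z^2 − 8y)    [factor out 5]
= 5y(−5xy^2z^2 − 8)    [factor out y]

5y(−5xy^2z^2 − 8)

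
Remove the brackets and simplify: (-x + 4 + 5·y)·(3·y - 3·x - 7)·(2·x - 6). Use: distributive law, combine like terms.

(-x + 4 + 5·y)·(3·y - 3·x - 7)·(2·x - 6)
= (-3·x·y + 3·x² + 7·x + 12·y - 12·x - 28 + 15·y² - 15·x·y - 35·y)·(2·x - 6)    [distributive law]
= (-18·x·y + 3·x² - 5·x - 23·y - 28 + 15·y²)·(2·x - 6)    [combine like terms]
= -36·x²·y + 108·x·y + 6·x³ - 18·x² - 10·x² + 30·x - 46·x·y + 138·y - 56·x + 168 + 30·x·y² - 90·y²    [distributive law]
= -36·x²·y + 62·x·y + 6·x³ - 28·x² - 26·x + 138·y + 168 + 30·x·y² - 90·y²    [combine like terms]

-36·x²·y + 62·x·y + 6·x³ - 28·x² - 26·x + 138·y + 168 + 30·x·y² - 90·y²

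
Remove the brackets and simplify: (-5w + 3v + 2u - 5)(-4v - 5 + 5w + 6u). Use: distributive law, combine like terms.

(-5w + 3v + 2u - 5)(-4v - 5 + 5w + 6u)
= 20vw + 25w - 25w^2 - 30uw - 12v^2 - 15v + 15vw + 18uv - 8uv - 10u + 10uw + 12u^2 + 20v + 25 - 25w - 30u    [distributive law]
= 35vw - 25w^2 - 20uw - 12v^2 + 5v + 10uv - 40u + 12u^2 + 25    [combine like terms]

35vw - 25w^2 - 20uw - 12v^2 + 5v + 10uv - 40u + 12u^2 + 25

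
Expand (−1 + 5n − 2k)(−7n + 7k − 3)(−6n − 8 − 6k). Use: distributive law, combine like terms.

328n² + 46n − 338kn − 10k + 118k² − 24 + 210n³ − 84kn² − 210k²n + 84k³

(−1 + 5n − 2k)(−7n + 7k − 3)(−6n − 8 − 6k)
= (7n − 7k + 3 − 35n² + 35kn − 15n + 14kn − 14k² + 6k)(−6n − 8 − 6k)    [distributive law]
= (−8n − k + 3 − 35n² + 49kn − 14k²)(−6n − 8 − 6k)    [combine like terms]
= 48n² + 64n + 48kn + 6kn + 8k + 6k² − 18n − 24 − 18k + 210n³ + 280n² + 210kn² − 294kn² − 392kn − 294k²n + 84k²n + 112k² + 84k³    [distributive law]
= 328n² + 46n − 338kn − 10k + 118k² − 24 + 210n³ − 84kn² − 210k²n + 84k³    [combine like terms]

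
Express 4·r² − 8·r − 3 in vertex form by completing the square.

4·r² − 8·r − 3
= 4(r² − 2·r) − 3    [factor out 4 from the r-terms]
= 4(r² − 2·r + 1 − 1) − 3    [add and subtract 1 inside the bracket]
= 4(r − 1)² − 4 − 3    [perfect-square identity]
= 4(r − 1)² − 7    [combine constants]

4(r − 1)² − 7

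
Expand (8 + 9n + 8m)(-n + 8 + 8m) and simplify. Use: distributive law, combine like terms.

(8 + 9n + 8m)(-n + 8 + 8m)
= -8n + 64 + 64m - 9n^2 + 72n + 72mn - 8mn + 64m + 64m^2    [distributive law]
= 64n + 64 + 128m - 9n^2 + 64mn + 64m^2    [combine like terms]

64n + 64 + 128m - 9n^2 + 64mn + 64m^2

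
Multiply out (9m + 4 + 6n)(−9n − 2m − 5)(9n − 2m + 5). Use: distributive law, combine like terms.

−729mn² + 24m²n − 810mn + 36m³ + 16m² − 225m − 864n² − 510n − 100 − 486n³

(9m + 4 + 6n)(−9n − 2m − 5)(9n − 2m + 5)
= (−81mn − 18m² − 45m − 36n − 8m − 20 − 54n² − 12mn − 30n)(9n − 2m + 5)    [distributive law]
= (−93mn − 18m² − 53m − 66n − 20 − 54n²)(9n − 2m + 5)    [combine like terms]
= −837mn² + 186m²n − 465mn − 162m²n + 36m³ − 90m² − 477mn + 106m² − 265m − 594n² + 132mn − 330n − 180n + 40m − 100 − 486n³ + 108mn² − 270n²    [distributive law]
= −729mn² + 24m²n − 810mn + 36m³ + 16m² − 225m − 864n² − 510n − 100 − 486n³    [combine like terms]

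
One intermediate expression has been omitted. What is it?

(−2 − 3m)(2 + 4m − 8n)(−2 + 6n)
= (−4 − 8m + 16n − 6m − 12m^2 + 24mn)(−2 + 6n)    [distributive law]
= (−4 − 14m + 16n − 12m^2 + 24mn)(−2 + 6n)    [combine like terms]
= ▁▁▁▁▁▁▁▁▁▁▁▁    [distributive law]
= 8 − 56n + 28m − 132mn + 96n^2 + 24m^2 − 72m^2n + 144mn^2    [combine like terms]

Applying distributive law to the line above:

8 − 24n + 28m − 84mn − 32n + 96n^2 + 24m^2 − 72m^2n − 48mn + 144mn^2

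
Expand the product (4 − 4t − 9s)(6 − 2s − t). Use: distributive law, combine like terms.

(4 − 4t − 9s)(6 − 2s − t)
= 24 − 8s − 4t − 24t + 8st + 4t^2 − 54s + 18s^2 + 9st    [distributive law]
= 24 − 62s − 28t + 17st + 4t^2 + 18s^2    [combine like terms]

24 − 62s − 28t + 17st + 4t^2 + 18s^2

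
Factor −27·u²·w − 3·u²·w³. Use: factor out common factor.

−27·u²·w − 3·u²·w³
= 3(−9·u²·w − u²·w³)    [factor out 3]
= 3·u²·w(−9 − w²)    [factor out u²·w]

3·u²·w(−9 − w²)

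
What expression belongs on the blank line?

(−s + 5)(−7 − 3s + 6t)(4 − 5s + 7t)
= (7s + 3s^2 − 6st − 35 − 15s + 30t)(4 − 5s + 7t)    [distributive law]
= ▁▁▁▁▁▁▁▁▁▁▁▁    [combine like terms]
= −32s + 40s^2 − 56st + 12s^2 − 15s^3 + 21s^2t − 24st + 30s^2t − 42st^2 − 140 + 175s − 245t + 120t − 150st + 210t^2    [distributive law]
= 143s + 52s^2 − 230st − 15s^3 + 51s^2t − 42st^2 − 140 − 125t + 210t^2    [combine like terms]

After combine like terms, the bracketed line is:

(−8s + 3s^2 − 6st − 35 + 30t)(4 − 5s + 7t)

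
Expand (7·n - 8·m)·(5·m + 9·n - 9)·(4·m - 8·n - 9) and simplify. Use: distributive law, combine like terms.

172·m²·n + 548·m·n² - 495·m·n - 504·n³ - 63·n² + 567·n - 160·m³ + 648·m² - 648·m

(7·n - 8·m)·(5·m + 9·n - 9)·(4·m - 8·n - 9)
= (35·m·n + 63·n² - 63·n - 40·m² - 72·m·n + 72·m)·(4·m - 8·n - 9)    [distributive law]
= (-37·m·n + 63·n² - 63·n - 40·m² + 72·m)·(4·m - 8·n - 9)    [combine like terms]
= -148·m²·n + 296·m·n² + 333·m·n + 252·m·n² - 504·n³ - 567·n² - 252·m·n + 504·n² + 567·n - 160·m³ + 320·m²·n + 360·m² + 288·m² - 576·m·n - 648·m    [distributive law]
= 172·m²·n + 548·m·n² - 495·m·n - 504·n³ - 63·n² + 567·n - 160·m³ + 648·m² - 648·m    [combine like terms]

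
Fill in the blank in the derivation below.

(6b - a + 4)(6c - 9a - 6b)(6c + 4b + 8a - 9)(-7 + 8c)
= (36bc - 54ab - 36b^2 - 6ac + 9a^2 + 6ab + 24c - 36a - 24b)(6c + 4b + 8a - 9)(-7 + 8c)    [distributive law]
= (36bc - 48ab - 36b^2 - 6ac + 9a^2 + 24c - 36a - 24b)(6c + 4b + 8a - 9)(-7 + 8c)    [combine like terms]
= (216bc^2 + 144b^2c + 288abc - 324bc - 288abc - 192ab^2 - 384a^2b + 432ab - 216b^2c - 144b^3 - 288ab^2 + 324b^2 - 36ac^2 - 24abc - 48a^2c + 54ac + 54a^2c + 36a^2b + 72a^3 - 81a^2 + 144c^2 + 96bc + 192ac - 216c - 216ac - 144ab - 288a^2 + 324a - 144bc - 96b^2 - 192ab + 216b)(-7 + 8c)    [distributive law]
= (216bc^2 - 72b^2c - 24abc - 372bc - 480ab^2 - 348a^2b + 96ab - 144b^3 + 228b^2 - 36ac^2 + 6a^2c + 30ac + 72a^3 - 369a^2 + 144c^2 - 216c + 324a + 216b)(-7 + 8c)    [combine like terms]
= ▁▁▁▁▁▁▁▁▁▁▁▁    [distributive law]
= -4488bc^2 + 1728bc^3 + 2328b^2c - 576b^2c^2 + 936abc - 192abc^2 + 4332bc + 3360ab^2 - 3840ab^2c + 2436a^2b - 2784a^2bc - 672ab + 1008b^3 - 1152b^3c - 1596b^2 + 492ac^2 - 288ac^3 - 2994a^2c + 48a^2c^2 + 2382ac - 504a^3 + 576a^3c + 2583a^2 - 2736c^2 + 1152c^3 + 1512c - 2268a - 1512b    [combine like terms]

After distributive law, the bracketed line is:

-1512bc^2 + 1728bc^3 + 504b^2c - 576b^2c^2 + 168abc - 192abc^2 + 2604bc - 2976bc^2 + 3360ab^2 - 3840ab^2c + 2436a^2b - 2784a^2bc - 672ab + 768abc + 1008b^3 - 1152b^3c - 1596b^2 + 1824b^2c + 252ac^2 - 288ac^3 - 42a^2c + 48a^2c^2 - 210ac + 240ac^2 - 504a^3 + 576a^3c + 2583a^2 - 2952a^2c - 1008c^2 + 1152c^3 + 1512c - 1728c^2 - 2268a + 2592ac - 1512b + 1728bc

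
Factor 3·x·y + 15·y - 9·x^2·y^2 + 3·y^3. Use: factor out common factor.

3·y(x + 5 - 3·x^2·y + y^2)

3·x·y + 15·y - 9·x^2·y^2 + 3·y^3
= 3(x·y + 5·y - 3·x^2·y^2 + y^3)    [factor out 3]
= 3·y(x + 5 - 3·x^2·y + y^2)    [factor out y]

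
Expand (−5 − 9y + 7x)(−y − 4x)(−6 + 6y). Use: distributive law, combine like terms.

−30y − 24y² − 120x − 54xy + 54y³ + 174xy² + 168x² − 168x²y

(−5 − 9y + 7x)(−y − 4x)(−6 + 6y)
= (5y + 20x + 9y² + 36xy − 7xy − 28x²)(−6 + 6y)    [distributive law]
= (5y + 20x + 9y² + 29xy − 28x²)(−6 + 6y)    [combine like terms]
= −30y + 30y² − 120x + 120xy − 54y² + 54y³ − 174xy + 174xy² + 168x² − 168x²y    [distributive law]
= −30y − 24y² − 120x − 54xy + 54y³ + 174xy² + 168x² − 168x²y    [combine like terms]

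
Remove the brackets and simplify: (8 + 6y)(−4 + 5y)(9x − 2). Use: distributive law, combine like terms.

(8 + 6y)(−4 + 5y)(9x − 2)
= (−32 + 40y − 24y + 30y^2)(9x − 2)    [distributive law]
= (−32 + 16y + 30y^2)(9x − 2)    [combine like terms]
= −288x + 64 + 144xy − 32y + 270xy^2 − 60y^2    [distributive law]

−288x + 64 + 144xy − 32y + 270xy^2 − 60y^2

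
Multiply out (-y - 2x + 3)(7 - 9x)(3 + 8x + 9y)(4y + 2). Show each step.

(-y - 2x + 3)(7 - 9x)(3 + 8x + 9y)(4y + 2)
= (-7y + 9xy - 14x + 18x^2 + 21 - 27x)(3 + 8x + 9y)(4y + 2)    [distributive law]
= (-7y + 9xy - 41x + 18x^2 + 21)(3 + 8x + 9y)(4y + 2)    [combine like terms]
= (-21y - 56xy - 63y^2 + 27xy + 72x^2y + 81xy^2 - 123x - 328x^2 - 369xy + 54x^2 + 144x^3 + 162x^2y + 63 + 168x + 189y)(4y + 2)    [distributive law]
= (168y - 398xy - 63y^2 + 234x^2y + 81xy^2 + 45x - 274x^2 + 144x^3 + 63)(4y + 2)    [combine like terms]
= 672y^2 + 336y - 1592xy^2 - 796xy - 252y^3 - 126y^2 + 936x^2y^2 + 468x^2y + 324xy^3 + 162xy^2 + 180xy + 90x - 1096x^2y - 548x^2 + 576x^3y + 288x^3 + 252y + 126    [distributive law]
= 546y^2 + 588y - 1430xy^2 - 616xy - 252y^3 + 936x^2y^2 - 628x^2y + 324xy^3 + 90x - 548x^2 + 576x^3y + 288x^3 + 126    [combine like terms]

546y^2 + 588y - 1430xy^2 - 616xy - 252y^3 + 936x^2y^2 - 628x^2y + 324xy^3 + 90x - 548x^2 + 576x^3y + 288x^3 + 126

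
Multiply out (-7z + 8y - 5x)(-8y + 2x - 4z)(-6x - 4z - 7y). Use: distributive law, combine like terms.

(-7z + 8y - 5x)(-8y + 2x - 4z)(-6x - 4z - 7y)
= (56yz - 14xz + 28z^2 - 64y^2 + 16xy - 32yz + 40xy - 10x^2 + 20xz)(-6x - 4z - 7y)    [distributive law]
= (24yz + 6xz + 28z^2 - 64y^2 + 56xy - 10x^2)(-6x - 4z - 7y)    [combine like terms]
= -144xyz - 96yz^2 - 168y^2z - 36x^2z - 24xz^2 - 42xyz - 168xz^2 - 112z^3 - 196yz^2 + 384xy^2 + 256y^2z + 448y^3 - 336x^2y - 224xyz - 392xy^2 + 60x^3 + 40x^2z + 70x^2y    [distributive law]
= -410xyz - 292yz^2 + 88y^2z + 4x^2z - 192xz^2 - 112z^3 - 8xy^2 + 448y^3 - 266x^2y + 60x^3    [combine like terms]

-410xyz - 292yz^2 + 88y^2z + 4x^2z - 192xz^2 - 112z^3 - 8xy^2 + 448y^3 - 266x^2y + 60x^3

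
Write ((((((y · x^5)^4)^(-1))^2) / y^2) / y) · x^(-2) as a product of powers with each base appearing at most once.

x^(-42)·y^(-11)

((((((y · x^5)^4)^(-1))^2) / y^2) / y) · x^(-2)
= (((((y · x^5)^4)^(-2)) / y^2) / y) · x^(-2)    [power of a power]
= ((((y · x^5)^(-8)) / y^2) / y) · x^(-2)    [power of a power]
= ((((y^(-8)) · ((x^5)^(-8))) / y^2) / y) · x^(-2)    [power of a product]
= (((y^(-8) · x^(-40)) / y^2) / y) · x^(-2)    [power of a power]
= x^(-42)·y^(-11)    [quotient of powers; product of powers]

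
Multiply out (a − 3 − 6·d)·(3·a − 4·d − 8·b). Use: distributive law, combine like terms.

(a − 3 − 6·d)·(3·a − 4·d − 8·b)
= 3·a^2 − 4·a·d − 8·a·b − 9·a + 12·d + 24·b − 18·a·d + 24·d^2 + 48·b·d    [distributive law]
= 3·a^2 − 22·a·d − 8·a·b − 9·a + 12·d + 24·b + 24·d^2 + 48·b·d    [combine like terms]

3·a^2 − 22·a·d − 8·a·b − 9·a + 12·d + 24·b + 24·d^2 + 48·b·d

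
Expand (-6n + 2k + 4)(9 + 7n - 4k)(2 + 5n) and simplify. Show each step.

128n - 214n^2 - 210n^3 + 86kn + 190kn^2 + 4k - 16k^2 - 40k^2n + 72

(-6n + 2k + 4)(9 + 7n - 4k)(2 + 5n)
= (-54n - 42n^2 + 24kn + 18k + 14kn - 8k^2 + 36 + 28n - 16k)(2 + 5n)    [distributive law]
= (-26n - 42n^2 + 38kn + 2k - 8k^2 + 36)(2 + 5n)    [combine like terms]
= -52n - 130n^2 - 84n^2 - 210n^3 + 76kn + 190kn^2 + 4k + 10kn - 16k^2 - 40k^2n + 72 + 180n    [distributive law]
= 128n - 214n^2 - 210n^3 + 86kn + 190kn^2 + 4k - 16k^2 - 40k^2n + 72    [combine like terms]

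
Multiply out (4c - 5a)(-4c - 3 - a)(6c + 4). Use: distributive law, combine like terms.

-96c³ - 136c² - 48c + 96ac² + 154ac + 60a + 30a²c + 20a²

(4c - 5a)(-4c - 3 - a)(6c + 4)
= (-16c² - 12c - 4ac + 20ac + 15a + 5a²)(6c + 4)    [distributive law]
= (-16c² - 12c + 16ac + 15a + 5a²)(6c + 4)    [combine like terms]
= -96c³ - 64c² - 72c² - 48c + 96ac² + 64ac + 90ac + 60a + 30a²c + 20a²    [distributive law]
= -96c³ - 136c² - 48c + 96ac² + 154ac + 60a + 30a²c + 20a²    [combine like terms]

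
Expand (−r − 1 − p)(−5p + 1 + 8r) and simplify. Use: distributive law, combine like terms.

(−r − 1 − p)(−5p + 1 + 8r)
= 5pr − r − 8r^2 + 5p − 1 − 8r + 5p^2 − p − 8pr    [distributive law]
= −3pr − 9r − 8r^2 + 4p − 1 + 5p^2    [combine like terms]

−3pr − 9r − 8r^2 + 4p − 1 + 5p^2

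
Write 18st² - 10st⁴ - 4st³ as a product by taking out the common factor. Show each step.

2st²(9 - 5t² - 2t)

18st² - 10st⁴ - 4st³
= 2(9st² - 5st⁴ - 2st³)    [factor out 2]
= 2st²(9 - 5t² - 2t)    [factor out st²]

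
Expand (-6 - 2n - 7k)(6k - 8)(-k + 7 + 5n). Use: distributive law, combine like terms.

-314k^2 + 92k + 336 + 352n - 198k^2n - 60kn^2 + 80n^2 + 42k^3

(-6 - 2n - 7k)(6k - 8)(-k + 7 + 5n)
= (-36k + 48 - 12kn + 16n - 42k^2 + 56k)(-k + 7 + 5n)    [distributive law]
= (20k + 48 - 12kn + 16n - 42k^2)(-k + 7 + 5n)    [combine like terms]
= -20k^2 + 140k + 100kn - 48k + 336 + 240n + 12k^2n - 84kn - 60kn^2 - 16kn + 112n + 80n^2 + 42k^3 - 294k^2 - 210k^2n    [distributive law]
= -314k^2 + 92k + 336 + 352n - 198k^2n - 60kn^2 + 80n^2 + 42k^3    [combine like terms]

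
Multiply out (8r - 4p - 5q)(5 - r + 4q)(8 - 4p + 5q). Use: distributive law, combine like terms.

(8r - 4p - 5q)(5 - r + 4q)(8 - 4p + 5q)
= (40r - 8r^2 + 32qr - 20p + 4pr - 16pq - 25q + 5qr - 20q^2)(8 - 4p + 5q)    [distributive law]
= (40r - 8r^2 + 37qr - 20p + 4pr - 16pq - 25q - 20q^2)(8 - 4p + 5q)    [combine like terms]
= 320r - 160pr + 200qr - 64r^2 + 32pr^2 - 40qr^2 + 296qr - 148pqr + 185q^2r - 160p + 80p^2 - 100pq + 32pr - 16p^2r + 20pqr - 128pq + 64p^2q - 80pq^2 - 200q + 100pq - 125q^2 - 160q^2 + 80pq^2 - 100q^3    [distributive law]
= 320r - 128pr + 496qr - 64r^2 + 32pr^2 - 40qr^2 - 128pqr + 185q^2r - 160p + 80p^2 - 128pq - 16p^2r + 64p^2q - 200q - 285q^2 - 100q^3    [combine like terms]

320r - 128pr + 496qr - 64r^2 + 32pr^2 - 40qr^2 - 128pqr + 185q^2r - 160p + 80p^2 - 128pq - 16p^2r + 64p^2q - 200q - 285q^2 - 100q^3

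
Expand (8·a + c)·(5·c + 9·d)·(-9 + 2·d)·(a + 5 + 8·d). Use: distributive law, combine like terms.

-360·a^2·c - 1800·a·c - 2561·a·c·d + 80·a^2·c·d + 658·a·c·d^2 - 648·a^2·d - 3240·a·d - 4464·a·d^2 + 144·a^2·d^2 + 1152·a·d^3 - 45·a·c^2 - 225·c^2 - 310·c^2·d + 10·a·c^2·d + 80·c^2·d^2 - 405·c·d - 558·c·d^2 + 144·c·d^3

(8·a + c)·(5·c + 9·d)·(-9 + 2·d)·(a + 5 + 8·d)
= (40·a·c + 72·a·d + 5·c^2 + 9·c·d)·(-9 + 2·d)·(a + 5 + 8·d)    [distributive law]
= (-360·a·c + 80·a·c·d - 648·a·d + 144·a·d^2 - 45·c^2 + 10·c^2·d - 81·c·d + 18·c·d^2)·(a + 5 + 8·d)    [distributive law]
= -360·a^2·c - 1800·a·c - 2880·a·c·d + 80·a^2·c·d + 400·a·c·d + 640·a·c·d^2 - 648·a^2·d - 3240·a·d - 5184·a·d^2 + 144·a^2·d^2 + 720·a·d^2 + 1152·a·d^3 - 45·a·c^2 - 225·c^2 - 360·c^2·d + 10·a·c^2·d + 50·c^2·d + 80·c^2·d^2 - 81·a·c·d - 405·c·d - 648·c·d^2 + 18·a·c·d^2 + 90·c·d^2 + 144·c·d^3    [distributive law]
= -360·a^2·c - 1800·a·c - 2561·a·c·d + 80·a^2·c·d + 658·a·c·d^2 - 648·a^2·d - 3240·a·d - 4464·a·d^2 + 144·a^2·d^2 + 1152·a·d^3 - 45·a·c^2 - 225·c^2 - 310·c^2·d + 10·a·c^2·d + 80·c^2·d^2 - 405·c·d - 558·c·d^2 + 144·c·d^3    [combine like terms]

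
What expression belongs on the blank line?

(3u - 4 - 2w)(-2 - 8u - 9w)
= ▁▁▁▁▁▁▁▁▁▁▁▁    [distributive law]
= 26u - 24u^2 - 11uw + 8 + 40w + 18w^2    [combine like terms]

Applying distributive law to the line above:

-6u - 24u^2 - 27uw + 8 + 32u + 36w + 4w + 16uw + 18w^2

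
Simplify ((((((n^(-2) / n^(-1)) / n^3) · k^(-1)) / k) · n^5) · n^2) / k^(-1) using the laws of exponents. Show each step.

k^(-1)n^3

((((((n^(-2) / n^(-1)) / n^3) · k^(-1)) / k) · n^5) · n^2) / k^(-1)
= (((((n^(-1) / n^3) · k^(-1)) / k) · n^5) · n^2) / k^(-1)    [quotient of powers]
= ((((n^(-4) · k^(-1)) / k) · n^5) · n^2) / k^(-1)    [quotient of powers]
= k^(-1)n^3    [quotient of powers; product of powers]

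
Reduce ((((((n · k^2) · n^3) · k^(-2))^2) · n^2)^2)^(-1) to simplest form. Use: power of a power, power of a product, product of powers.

((((((n · k^2) · n^3) · k^(-2))^2) · n^2)^2)^(-1)
= (((((n · k^2) · n^3) · k^(-2))^2) · n^2)^(-2)    [power of a power]
= (((((n · k^2) · n^3) · k^(-2))^2)^(-2)) · ((n^2)^(-2))    [power of a product]
= ((((n · k^2) · n^3) · k^(-2))^(-4)) · ((n^2)^(-2))    [power of a power]
= ((((n · k^2) · n^3)^(-4)) · ((k^(-2))^(-4))) · ((n^2)^(-2))    [power of a product]
= ((((n · k^2)^(-4)) · ((n^3)^(-4))) · ((k^(-2))^(-4))) · ((n^2)^(-2))    [power of a product]
= ((((n^(-4)) · ((k^2)^(-4))) · ((n^3)^(-4))) · ((k^(-2))^(-4))) · ((n^2)^(-2))    [power of a product]
= (((n^(-4) · k^(-8)) · ((n^3)^(-4))) · ((k^(-2))^(-4))) · ((n^2)^(-2))    [power of a power]
= (((n^(-4) · k^(-8)) · n^(-12)) · ((k^(-2))^(-4))) · ((n^2)^(-2))    [power of a power]
= (((n^(-4) · k^(-8)) · n^(-12)) · k^8) · ((n^2)^(-2))    [power of a power]
= (((n^(-4) · k^(-8)) · n^(-12)) · k^8) · n^(-4)    [power of a power]
= n^(-20)    [product of powers]

n^(-20)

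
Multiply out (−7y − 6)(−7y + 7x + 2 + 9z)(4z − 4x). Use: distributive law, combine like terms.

(−7y − 6)(−7y + 7x + 2 + 9z)(4z − 4x)
= (49y^2 − 49xy − 14y − 63yz + 42y − 42x − 12 − 54z)(4z − 4x)    [distributive law]
= (49y^2 − 49xy + 28y − 63yz − 42x − 12 − 54z)(4z − 4x)    [combine like terms]
= 196y^2z − 196xy^2 − 196xyz + 196x^2y + 112yz − 112xy − 252yz^2 + 252xyz − 168xz + 168x^2 − 48z + 48x − 216z^2 + 216xz    [distributive law]
= 196y^2z − 196xy^2 + 56xyz + 196x^2y + 112yz − 112xy − 252yz^2 + 48xz + 168x^2 − 48z + 48x − 216z^2    [combine like terms]

196y^2z − 196xy^2 + 56xyz + 196x^2y + 112yz − 112xy − 252yz^2 + 48xz + 168x^2 − 48z + 48x − 216z^2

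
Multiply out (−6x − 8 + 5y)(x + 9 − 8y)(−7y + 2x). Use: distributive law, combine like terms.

148x^2y − 12x^3 + 652xy − 124x^2 − 451xy^2 + 504y − 144x − 763y^2 + 280y^3

(−6x − 8 + 5y)(x + 9 − 8y)(−7y + 2x)
= (−6x^2 − 54x + 48xy − 8x − 72 + 64y + 5xy + 45y − 40y^2)(−7y + 2x)    [distributive law]
= (−6x^2 − 62x + 53xy − 72 + 109y − 40y^2)(−7y + 2x)    [combine like terms]
= 42x^2y − 12x^3 + 434xy − 124x^2 − 371xy^2 + 106x^2y + 504y − 144x − 763y^2 + 218xy + 280y^3 − 80xy^2    [distributive law]
= 148x^2y − 12x^3 + 652xy − 124x^2 − 451xy^2 + 504y − 144x − 763y^2 + 280y^3    [combine like terms]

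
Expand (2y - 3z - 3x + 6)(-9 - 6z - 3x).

-18y - 12yz - 6xy - 9z + 18z^2 + 27xz + 9x + 9x^2 - 54

(2y - 3z - 3x + 6)(-9 - 6z - 3x)
= -18y - 12yz - 6xy + 27z + 18z^2 + 9xz + 27x + 18xz + 9x^2 - 54 - 36z - 18x    [distributive law]
= -18y - 12yz - 6xy - 9z + 18z^2 + 27xz + 9x + 9x^2 - 54    [combine like terms]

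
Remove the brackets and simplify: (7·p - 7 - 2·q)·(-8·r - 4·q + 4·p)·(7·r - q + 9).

-392·p·r^2 - 196·p·q·r - 700·p·r + 36·p·q^2 - 296·p·q + 196·p^2·r - 28·p^2·q + 252·p^2 + 392·r^2 + 284·q·r + 504·r + 44·q^2 + 252·q - 252·p + 112·q·r^2 + 40·q^2·r - 8·q^3

(7·p - 7 - 2·q)·(-8·r - 4·q + 4·p)·(7·r - q + 9)
= (-56·p·r - 28·p·q + 28·p^2 + 56·r + 28·q - 28·p + 16·q·r + 8·q^2 - 8·p·q)·(7·r - q + 9)    [distributive law]
= (-56·p·r - 36·p·q + 28·p^2 + 56·r + 28·q - 28·p + 16·q·r + 8·q^2)·(7·r - q + 9)    [combine like terms]
= -392·p·r^2 + 56·p·q·r - 504·p·r - 252·p·q·r + 36·p·q^2 - 324·p·q + 196·p^2·r - 28·p^2·q + 252·p^2 + 392·r^2 - 56·q·r + 504·r + 196·q·r - 28·q^2 + 252·q - 196·p·r + 28·p·q - 252·p + 112·q·r^2 - 16·q^2·r + 144·q·r + 56·q^2·r - 8·q^3 + 72·q^2    [distributive law]
= -392·p·r^2 - 196·p·q·r - 700·p·r + 36·p·q^2 - 296·p·q + 196·p^2·r - 28·p^2·q + 252·p^2 + 392·r^2 + 284·q·r + 504·r + 44·q^2 + 252·q - 252·p + 112·q·r^2 + 40·q^2·r - 8·q^3    [combine like terms]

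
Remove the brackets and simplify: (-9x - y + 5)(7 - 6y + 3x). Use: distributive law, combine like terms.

(-9x - y + 5)(7 - 6y + 3x)
= -63x + 54xy - 27x^2 - 7y + 6y^2 - 3xy + 35 - 30y + 15x    [distributive law]
= -48x + 51xy - 27x^2 - 37y + 6y^2 + 35    [combine like terms]

-48x + 51xy - 27x^2 - 37y + 6y^2 + 35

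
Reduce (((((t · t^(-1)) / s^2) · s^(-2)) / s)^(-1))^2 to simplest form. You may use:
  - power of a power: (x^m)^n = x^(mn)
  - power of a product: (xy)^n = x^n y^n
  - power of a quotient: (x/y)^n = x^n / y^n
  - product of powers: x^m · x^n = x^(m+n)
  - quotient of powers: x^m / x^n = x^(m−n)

(((((t · t^(-1)) / s^2) · s^(-2)) / s)^(-1))^2
= ((((t · t^(-1)) / s^2) · s^(-2)) / s)^(-2)    [power of a power]
= ((((t · t^(-1)) / s^2) · s^(-2))^(-2)) / (s^(-2))    [power of a quotient]
= ((((t · t^(-1)) / s^2)^(-2)) · ((s^(-2))^(-2))) / (s^(-2))    [power of a product]
= ((((t · t^(-1))^(-2)) / ((s^2)^(-2))) · ((s^(-2))^(-2))) / (s^(-2))    [power of a quotient]
= ((((t^(-2)) · ((t^(-1))^(-2))) / ((s^2)^(-2))) · ((s^(-2))^(-2))) / (s^(-2))    [power of a product]
= (((t^(-2) · t^2) / ((s^2)^(-2))) · ((s^(-2))^(-2))) / (s^(-2))    [power of a power]
= ((t^0 / ((s^2)^(-2))) · ((s^(-2))^(-2))) / (s^(-2))    [product of powers]
= ((t^0 / s^(-4)) · ((s^(-2))^(-2))) / (s^(-2))    [power of a power]
= ((t^0 / s^(-4)) · s^4) / (s^(-2))    [power of a power]
= s^10    [quotient of powers; product of powers]

s^10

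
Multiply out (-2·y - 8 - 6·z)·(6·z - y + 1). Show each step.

-6·y·z + 2·y^2 + 6·y - 54·z - 8 - 36·z^2

(-2·y - 8 - 6·z)·(6·z - y + 1)
= -12·y·z + 2·y^2 - 2·y - 48·z + 8·y - 8 - 36·z^2 + 6·y·z - 6·z    [distributive law]
= -6·y·z + 2·y^2 + 6·y - 54·z - 8 - 36·z^2    [combine like terms]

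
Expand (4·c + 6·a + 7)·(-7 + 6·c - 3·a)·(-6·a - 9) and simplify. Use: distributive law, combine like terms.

(4·c + 6·a + 7)·(-7 + 6·c - 3·a)·(-6·a - 9)
= (-28·c + 24·c^2 - 12·a·c - 42·a + 36·a·c - 18·a^2 - 49 + 42·c - 21·a)·(-6·a - 9)    [distributive law]
= (14·c + 24·c^2 + 24·a·c - 63·a - 18·a^2 - 49)·(-6·a - 9)    [combine like terms]
= -84·a·c - 126·c - 144·a·c^2 - 216·c^2 - 144·a^2·c - 216·a·c + 378·a^2 + 567·a + 108·a^3 + 162·a^2 + 294·a + 441    [distributive law]
= -300·a·c - 126·c - 144·a·c^2 - 216·c^2 - 144·a^2·c + 540·a^2 + 861·a + 108·a^3 + 441    [combine like terms]

-300·a·c - 126·c - 144·a·c^2 - 216·c^2 - 144·a^2·c + 540·a^2 + 861·a + 108·a^3 + 441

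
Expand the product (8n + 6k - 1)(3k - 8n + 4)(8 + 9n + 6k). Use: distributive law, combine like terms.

237kn - 600kn² + 18k²n - 152n² - 576n³ + 284n + 270k² + 108k³ + 144k - 32

(8n + 6k - 1)(3k - 8n + 4)(8 + 9n + 6k)
= (24kn - 64n² + 32n + 18k² - 48kn + 24k - 3k + 8n - 4)(8 + 9n + 6k)    [distributive law]
= (-24kn - 64n² + 40n + 18k² + 21k - 4)(8 + 9n + 6k)    [combine like terms]
= -192kn - 216kn² - 144k²n - 512n² - 576n³ - 384kn² + 320n + 360n² + 240kn + 144k² + 162k²n + 108k³ + 168k + 189kn + 126k² - 32 - 36n - 24k    [distributive law]
= 237kn - 600kn² + 18k²n - 152n² - 576n³ + 284n + 270k² + 108k³ + 144k - 32    [combine like terms]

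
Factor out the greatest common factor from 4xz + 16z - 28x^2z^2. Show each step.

4z(x + 4 - 7x^2z)

4xz + 16z - 28x^2z^2
= 4(xz + 4z - 7x^2z^2)    [factor out 4]
= 4z(x + 4 - 7x^2z)    [factor out z]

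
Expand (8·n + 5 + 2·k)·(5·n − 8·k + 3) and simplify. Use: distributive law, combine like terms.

(8·n + 5 + 2·k)·(5·n − 8·k + 3)
= 40·n^2 − 64·k·n + 24·n + 25·n − 40·k + 15 + 10·k·n − 16·k^2 + 6·k    [distributive law]
= 40·n^2 − 54·k·n + 49·n − 34·k + 15 − 16·k^2    [combine like terms]

40·n^2 − 54·k·n + 49·n − 34·k + 15 − 16·k^2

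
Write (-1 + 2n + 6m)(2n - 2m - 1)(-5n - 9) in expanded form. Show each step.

-16n² + 31n - 52mn + 36m - 9 - 20n³ - 40mn² + 60m²n + 108m²

(-1 + 2n + 6m)(2n - 2m - 1)(-5n - 9)
= (-2n + 2m + 1 + 4n² - 4mn - 2n + 12mn - 12m² - 6m)(-5n - 9)    [distributive law]
= (-4n - 4m + 1 + 4n² + 8mn - 12m²)(-5n - 9)    [combine like terms]
= 20n² + 36n + 20mn + 36m - 5n - 9 - 20n³ - 36n² - 40mn² - 72mn + 60m²n + 108m²    [distributive law]
= -16n² + 31n - 52mn + 36m - 9 - 20n³ - 40mn² + 60m²n + 108m²    [combine like terms]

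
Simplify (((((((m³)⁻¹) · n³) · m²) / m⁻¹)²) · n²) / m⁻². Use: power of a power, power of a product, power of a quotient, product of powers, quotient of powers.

m²n⁸

(((((((m³)⁻¹) · n³) · m²) / m⁻¹)²) · n²) / m⁻²
= (((((((m³)⁻¹) · n³) · m²)²) / ((m⁻¹)²)) · n²) / m⁻²    [power of a quotient]
= (((((((m³)⁻¹) · n³)²) · ((m²)²)) / ((m⁻¹)²)) · n²) / m⁻²    [power of a product]
= (((((((m³)⁻¹)²) · ((n³)²)) · ((m²)²)) / ((m⁻¹)²)) · n²) / m⁻²    [power of a product]
= ((((((m³)⁻²) · ((n³)²)) · ((m²)²)) / ((m⁻¹)²)) · n²) / m⁻²    [power of a power]
= ((((m⁻⁶ · ((n³)²)) · ((m²)²)) / ((m⁻¹)²)) · n²) / m⁻²    [power of a power]
= ((((m⁻⁶ · n⁶) · ((m²)²)) / ((m⁻¹)²)) · n²) / m⁻²    [power of a power]
= ((((m⁻⁶ · n⁶) · m⁴) / ((m⁻¹)²)) · n²) / m⁻²    [power of a power]
= ((((m⁻⁶ · n⁶) · m⁴) / m⁻²) · n²) / m⁻²    [power of a power]
= m²n⁸    [quotient of powers; product of powers]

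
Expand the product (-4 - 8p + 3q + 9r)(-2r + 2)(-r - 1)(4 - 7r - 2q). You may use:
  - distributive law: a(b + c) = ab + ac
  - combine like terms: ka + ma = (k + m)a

94r² + 128r³ + 40qr² - 128r + 78qr + 32 - 40q - 64pr² + 112pr³ + 32pqr² + 64p - 112pr - 32pq - 78qr³ - 12q²r² + 12q² - 126r⁴

(-4 - 8p + 3q + 9r)(-2r + 2)(-r - 1)(4 - 7r - 2q)
= (8r - 8 + 16pr - 16p - 6qr + 6q - 18r² + 18r)(-r - 1)(4 - 7r - 2q)    [distributive law]
= (26r - 8 + 16pr - 16p - 6qr + 6q - 18r²)(-r - 1)(4 - 7r - 2q)    [combine like terms]
= (-26r² - 26r + 8r + 8 - 16pr² - 16pr + 16pr + 16p + 6qr² + 6qr - 6qr - 6q + 18r³ + 18r²)(4 - 7r - 2q)    [distributive law]
= (-8r² - 18r + 8 - 16pr² + 16p + 6qr² - 6q + 18r³)(4 - 7r - 2q)    [combine like terms]
= -32r² + 56r³ + 16qr² - 72r + 126r² + 36qr + 32 - 56r - 16q - 64pr² + 112pr³ + 32pqr² + 64p - 112pr - 32pq + 24qr² - 42qr³ - 12q²r² - 24q + 42qr + 12q² + 72r³ - 126r⁴ - 36qr³    [distributive law]
= 94r² + 128r³ + 40qr² - 128r + 78qr + 32 - 40q - 64pr² + 112pr³ + 32pqr² + 64p - 112pr - 32pq - 78qr³ - 12q²r² + 12q² - 126r⁴    [combine like terms]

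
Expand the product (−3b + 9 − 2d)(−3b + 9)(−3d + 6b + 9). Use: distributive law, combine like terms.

(−3b + 9 − 2d)(−3b + 9)(−3d + 6b + 9)
= (9b^2 − 27b − 27b + 81 + 6bd − 18d)(−3d + 6b + 9)    [distributive law]
= (9b^2 − 54b + 81 + 6bd − 18d)(−3d + 6b + 9)    [combine like terms]
= −27b^2d + 54b^3 + 81b^2 + 162bd − 324b^2 − 486b − 243d + 486b + 729 − 18bd^2 + 36b^2d + 54bd + 54d^2 − 108bd − 162d    [distributive law]
= 9b^2d + 54b^3 − 243b^2 + 108bd − 405d + 729 − 18bd^2 + 54d^2    [combine like terms]

9b^2d + 54b^3 − 243b^2 + 108bd − 405d + 729 − 18bd^2 + 54d^2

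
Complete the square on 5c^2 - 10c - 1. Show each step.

5c^2 - 10c - 1
= 5(c^2 - 2c) - 1    [factor out 5 from the c-terms]
= 5(c^2 - 2c + 1 - 1) - 1    [add and subtract 1 inside the bracket]
= 5(c - 1)^2 - 5 - 1    [perfect-square identity]
= 5(c - 1)^2 - 6    [combine constants]

5(c - 1)^2 - 6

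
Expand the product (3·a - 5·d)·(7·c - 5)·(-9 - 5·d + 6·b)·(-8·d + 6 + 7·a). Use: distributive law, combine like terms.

3087·a·c·d - 1134·a·c - 1323·a^2·c + 2065·a·c·d^2 - 735·a^2·c·d - 2478·a·b·c·d + 756·a·b·c + 882·a^2·b·c - 2205·a·d + 810·a + 945·a^2 - 1475·a·d^2 + 525·a^2·d + 1770·a·b·d - 540·a·b - 630·a^2·b - 1470·c·d^2 + 1890·c·d - 1400·c·d^3 + 1680·b·c·d^2 - 1260·b·c·d + 1050·d^2 - 1350·d + 1000·d^3 - 1200·b·d^2 + 900·b·d

(3·a - 5·d)·(7·c - 5)·(-9 - 5·d + 6·b)·(-8·d + 6 + 7·a)
= (21·a·c - 15·a - 35·c·d + 25·d)·(-9 - 5·d + 6·b)·(-8·d + 6 + 7·a)    [distributive law]
= (-189·a·c - 105·a·c·d + 126·a·b·c + 135·a + 75·a·d - 90·a·b + 315·c·d + 175·c·d^2 - 210·b·c·d - 225·d - 125·d^2 + 150·b·d)·(-8·d + 6 + 7·a)    [distributive law]
= 1512·a·c·d - 1134·a·c - 1323·a^2·c + 840·a·c·d^2 - 630·a·c·d - 735·a^2·c·d - 1008·a·b·c·d + 756·a·b·c + 882·a^2·b·c - 1080·a·d + 810·a + 945·a^2 - 600·a·d^2 + 450·a·d + 525·a^2·d + 720·a·b·d - 540·a·b - 630·a^2·b - 2520·c·d^2 + 1890·c·d + 2205·a·c·d - 1400·c·d^3 + 1050·c·d^2 + 1225·a·c·d^2 + 1680·b·c·d^2 - 1260·b·c·d - 1470·a·b·c·d + 1800·d^2 - 1350·d - 1575·a·d + 1000·d^3 - 750·d^2 - 875·a·d^2 - 1200·b·d^2 + 900·b·d + 1050·a·b·d    [distributive law]
= 3087·a·c·d - 1134·a·c - 1323·a^2·c + 2065·a·c·d^2 - 735·a^2·c·d - 2478·a·b·c·d + 756·a·b·c + 882·a^2·b·c - 2205·a·d + 810·a + 945·a^2 - 1475·a·d^2 + 525·a^2·d + 1770·a·b·d - 540·a·b - 630·a^2·b - 1470·c·d^2 + 1890·c·d - 1400·c·d^3 + 1680·b·c·d^2 - 1260·b·c·d + 1050·d^2 - 1350·d + 1000·d^3 - 1200·b·d^2 + 900·b·d    [combine like terms]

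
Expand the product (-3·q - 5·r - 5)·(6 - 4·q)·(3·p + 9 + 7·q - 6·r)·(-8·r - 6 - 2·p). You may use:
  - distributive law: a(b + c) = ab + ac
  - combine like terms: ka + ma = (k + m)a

-324·p·q·r + 348·p·q - 12·p^2·q + 1788·q·r + 1152·q - 1384·q^2·r - 732·q^2 - 460·p·q^2 + 1056·q·r^2 - 424·p·q^2·r - 72·p^2·q^2 - 672·q^3·r - 504·q^3 - 168·p·q^3 - 544·q^2·r^2 + 360·p·r^2 + 1440·p·r + 180·p^2·r - 360·r^2 + 2700·r - 1440·r^3 - 240·p·q·r^2 - 120·p^2·q·r + 960·q·r^3 + 1080·p + 180·p^2 + 1620

(-3·q - 5·r - 5)·(6 - 4·q)·(3·p + 9 + 7·q - 6·r)·(-8·r - 6 - 2·p)
= (-18·q + 12·q^2 - 30·r + 20·q·r - 30 + 20·q)·(3·p + 9 + 7·q - 6·r)·(-8·r - 6 - 2·p)    [distributive law]
= (2·q + 12·q^2 - 30·r + 20·q·r - 30)·(3·p + 9 + 7·q - 6·r)·(-8·r - 6 - 2·p)    [combine like terms]
= (6·p·q + 18·q + 14·q^2 - 12·q·r + 36·p·q^2 + 108·q^2 + 84·q^3 - 72·q^2·r - 90·p·r - 270·r - 210·q·r + 180·r^2 + 60·p·q·r + 180·q·r + 140·q^2·r - 120·q·r^2 - 90·p - 270 - 210·q + 180·r)·(-8·r - 6 - 2·p)    [distributive law]
= (6·p·q - 192·q + 122·q^2 - 42·q·r + 36·p·q^2 + 84·q^3 + 68·q^2·r - 90·p·r - 90·r + 180·r^2 + 60·p·q·r - 120·q·r^2 - 90·p - 270)·(-8·r - 6 - 2·p)    [combine like terms]
= -48·p·q·r - 36·p·q - 12·p^2·q + 1536·q·r + 1152·q + 384·p·q - 976·q^2·r - 732·q^2 - 244·p·q^2 + 336·q·r^2 + 252·q·r + 84·p·q·r - 288·p·q^2·r - 216·p·q^2 - 72·p^2·q^2 - 672·q^3·r - 504·q^3 - 168·p·q^3 - 544·q^2·r^2 - 408·q^2·r - 136·p·q^2·r + 720·p·r^2 + 540·p·r + 180·p^2·r + 720·r^2 + 540·r + 180·p·r - 1440·r^3 - 1080·r^2 - 360·p·r^2 - 480·p·q·r^2 - 360·p·q·r - 120·p^2·q·r + 960·q·r^3 + 720·q·r^2 + 240·p·q·r^2 + 720·p·r + 540·p + 180·p^2 + 2160·r + 1620 + 540·p    [distributive law]
= -324·p·q·r + 348·p·q - 12·p^2·q + 1788·q·r + 1152·q - 1384·q^2·r - 732·q^2 - 460·p·q^2 + 1056·q·r^2 - 424·p·q^2·r - 72·p^2·q^2 - 672·q^3·r - 504·q^3 - 168·p·q^3 - 544·q^2·r^2 + 360·p·r^2 + 1440·p·r + 180·p^2·r - 360·r^2 + 2700·r - 1440·r^3 - 240·p·q·r^2 - 120·p^2·q·r + 960·q·r^3 + 1080·p + 180·p^2 + 1620    [combine like terms]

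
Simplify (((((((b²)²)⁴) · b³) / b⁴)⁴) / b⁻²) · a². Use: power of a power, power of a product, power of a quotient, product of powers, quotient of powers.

a²b⁶²

(((((((b²)²)⁴) · b³) / b⁴)⁴) / b⁻²) · a²
= (((((((b²)²)⁴) · b³)⁴) / ((b⁴)⁴)) / b⁻²) · a²    [power of a quotient]
= (((((((b²)²)⁴)⁴) · ((b³)⁴)) / ((b⁴)⁴)) / b⁻²) · a²    [power of a product]
= ((((((b²)²)¹⁶) · ((b³)⁴)) / ((b⁴)⁴)) / b⁻²) · a²    [power of a power]
= (((((b²)³²) · ((b³)⁴)) / ((b⁴)⁴)) / b⁻²) · a²    [power of a power]
= (((b⁶⁴ · ((b³)⁴)) / ((b⁴)⁴)) / b⁻²) · a²    [power of a power]
= (((b⁶⁴ · b¹²) / ((b⁴)⁴)) / b⁻²) · a²    [power of a power]
= ((b⁷⁶ / ((b⁴)⁴)) / b⁻²) · a²    [product of powers]
= ((b⁷⁶ / b¹⁶) / b⁻²) · a²    [power of a power]
= (b⁶⁰ / b⁻²) · a²    [quotient of powers]
= b⁶² · a²    [quotient of powers]
= a²b⁶²    [rearrange]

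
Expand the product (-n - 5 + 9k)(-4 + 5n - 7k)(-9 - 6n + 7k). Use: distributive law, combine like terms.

(-n - 5 + 9k)(-4 + 5n - 7k)(-9 - 6n + 7k)
= (4n - 5n^2 + 7kn + 20 - 25n + 35k - 36k + 45kn - 63k^2)(-9 - 6n + 7k)    [distributive law]
= (-21n - 5n^2 + 52kn + 20 - k - 63k^2)(-9 - 6n + 7k)    [combine like terms]
= 189n + 126n^2 - 147kn + 45n^2 + 30n^3 - 35kn^2 - 468kn - 312kn^2 + 364k^2n - 180 - 120n + 140k + 9k + 6kn - 7k^2 + 567k^2 + 378k^2n - 441k^3    [distributive law]
= 69n + 171n^2 - 609kn + 30n^3 - 347kn^2 + 742k^2n - 180 + 149k + 560k^2 - 441k^3    [combine like terms]

69n + 171n^2 - 609kn + 30n^3 - 347kn^2 + 742k^2n - 180 + 149k + 560k^2 - 441k^3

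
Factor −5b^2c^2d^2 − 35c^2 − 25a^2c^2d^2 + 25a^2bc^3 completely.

−5b^2c^2d^2 − 35c^2 − 25a^2c^2d^2 + 25a^2bc^3
= 5(−b^2c^2d^2 − 7c^2 − 5a^2c^2d^2 + 5a^2bc^3)    [factor out 5]
= 5c^2(−b^2d^2 − 7 − 5a^2d^2 + 5a^2bc)    [factor out c^2]

5c^2(−b^2d^2 − 7 − 5a^2d^2 + 5a^2bc)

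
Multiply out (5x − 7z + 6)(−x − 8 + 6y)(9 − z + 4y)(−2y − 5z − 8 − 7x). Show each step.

−352x^2y − 578x^2z + 3258x^2 + 315x^3 + 104x^2yz + 24x^2z^2 − 35x^3z − 800x^2y^2 + 140x^3y − 784xy − 2666xz + 6336x + 698xyz − 97xz^2 − 2140xy^2 + 580xy^2z − 270xyz^2 − 240xy^3 + 35xz^3 − 244yz − 2312z^2 − 2256z + 726yz^2 + 280z^3 + 1004y^2z + 756y^2z^2 − 210yz^3 + 336y^3z − 192y + 3456 − 1416y^2 − 288y^3

(5x − 7z + 6)(−x − 8 + 6y)(9 − z + 4y)(−2y − 5z − 8 − 7x)
= (−5x^2 − 40x + 30xy + 7xz + 56z − 42yz − 6x − 48 + 36y)(9 − z + 4y)(−2y − 5z − 8 − 7x)    [distributive law]
= (−5x^2 − 46x + 30xy + 7xz + 56z − 42yz − 48 + 36y)(9 − z + 4y)(−2y − 5z − 8 − 7x)    [combine like terms]
= (−45x^2 + 5x^2z − 20x^2y − 414x + 46xz − 184xy + 270xy − 30xyz + 120xy^2 + 63xz − 7xz^2 + 28xyz + 504z − 56z^2 + 224yz − 378yz + 42yz^2 − 168y^2z − 432 + 48z − 192y + 324y − 36yz + 144y^2)(−2y − 5z − 8 − 7x)    [distributive law]
= (−45x^2 + 5x^2z − 20x^2y − 414x + 109xz + 86xy − 2xyz + 120xy^2 − 7xz^2 + 552z − 56z^2 − 190yz + 42yz^2 − 168y^2z − 432 + 132y + 144y^2)(−2y − 5z − 8 − 7x)    [combine like terms]
= 90x^2y + 225x^2z + 360x^2 + 315x^3 − 10x^2yz − 25x^2z^2 − 40x^2z − 35x^3z + 40x^2y^2 + 100x^2yz + 160x^2y + 140x^3y + 828xy + 2070xz + 3312x + 2898x^2 − 218xyz − 545xz^2 − 872xz − 763x^2z − 172xy^2 − 430xyz − 688xy − 602x^2y + 4xy^2z + 10xyz^2 + 16xyz + 14x^2yz − 240xy^3 − 600xy^2z − 960xy^2 − 840x^2y^2 + 14xyz^2 + 35xz^3 + 56xz^2 + 49x^2z^2 − 1104yz − 2760z^2 − 4416z − 3864xz + 112yz^2 + 280z^3 + 448z^2 + 392xz^2 + 380y^2z + 950yz^2 + 1520yz + 1330xyz − 84y^2z^2 − 210yz^3 − 336yz^2 − 294xyz^2 + 336y^3z + 840y^2z^2 + 1344y^2z + 1176xy^2z + 864y + 2160z + 3456 + 3024x − 264y^2 − 660yz − 1056y − 924xy − 288y^3 − 720y^2z − 1152y^2 − 1008xy^2    [distributive law]
= −352x^2y − 578x^2z + 3258x^2 + 315x^3 + 104x^2yz + 24x^2z^2 − 35x^3z − 800x^2y^2 + 140x^3y − 784xy − 2666xz + 6336x + 698xyz − 97xz^2 − 2140xy^2 + 580xy^2z − 270xyz^2 − 240xy^3 + 35xz^3 − 244yz − 2312z^2 − 2256z + 726yz^2 + 280z^3 + 1004y^2z + 756y^2z^2 − 210yz^3 + 336y^3z − 192y + 3456 − 1416y^2 − 288y^3    [combine like terms]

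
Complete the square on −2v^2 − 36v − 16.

−2v^2 − 36v − 16
= −2(v^2 + 18v) − 16    [factor out -2 from the v-terms]
= −2(v^2 + 18v + 81 − 81) − 16    [add and subtract 81 inside the bracket]
= −2(v + 9)^2 + 162 − 16    [perfect-square identity]
= −2(v + 9)^2 + 146    [combine constants]

−2(v + 9)^2 + 146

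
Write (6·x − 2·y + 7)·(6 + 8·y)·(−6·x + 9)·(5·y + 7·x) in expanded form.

(6·x − 2·y + 7)·(6 + 8·y)·(−6·x + 9)·(5·y + 7·x)
= (36·x + 48·x·y − 12·y − 16·y^2 + 42 + 56·y)·(−6·x + 9)·(5·y + 7·x)    [distributive law]
= (36·x + 48·x·y + 44·y − 16·y^2 + 42)·(−6·x + 9)·(5·y + 7·x)    [combine like terms]
= (−216·x^2 + 324·x − 288·x^2·y + 432·x·y − 264·x·y + 396·y + 96·x·y^2 − 144·y^2 − 252·x + 378)·(5·y + 7·x)    [distributive law]
= (−216·x^2 + 72·x − 288·x^2·y + 168·x·y + 396·y + 96·x·y^2 − 144·y^2 + 378)·(5·y + 7·x)    [combine like terms]
= −1080·x^2·y − 1512·x^3 + 360·x·y + 504·x^2 − 1440·x^2·y^2 − 2016·x^3·y + 840·x·y^2 + 1176·x^2·y + 1980·y^2 + 2772·x·y + 480·x·y^3 + 672·x^2·y^2 − 720·y^3 − 1008·x·y^2 + 1890·y + 2646·x    [distributive law]
= 96·x^2·y − 1512·x^3 + 3132·x·y + 504·x^2 − 768·x^2·y^2 − 2016·x^3·y − 168·x·y^2 + 1980·y^2 + 480·x·y^3 − 720·y^3 + 1890·y + 2646·x    [combine like terms]

96·x^2·y − 1512·x^3 + 3132·x·y + 504·x^2 − 768·x^2·y^2 − 2016·x^3·y − 168·x·y^2 + 1980·y^2 + 480·x·y^3 − 720·y^3 + 1890·y + 2646·x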